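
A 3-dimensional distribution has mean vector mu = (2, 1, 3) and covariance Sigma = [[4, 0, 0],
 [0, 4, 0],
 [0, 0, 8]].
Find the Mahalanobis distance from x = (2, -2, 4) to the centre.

Step 1 — centre the observation: (x - mu) = (0, -3, 1).

Step 2 — invert Sigma (cofactor / det for 3×3, or solve directly):
  Sigma^{-1} = [[0.25, 0, 0],
 [0, 0.25, 0],
 [0, 0, 0.125]].

Step 3 — form the quadratic (x - mu)^T · Sigma^{-1} · (x - mu):
  Sigma^{-1} · (x - mu) = (0, -0.75, 0.125).
  (x - mu)^T · [Sigma^{-1} · (x - mu)] = (0)·(0) + (-3)·(-0.75) + (1)·(0.125) = 2.375.

Step 4 — take square root: d = √(2.375) ≈ 1.5411.

d(x, mu) = √(2.375) ≈ 1.5411


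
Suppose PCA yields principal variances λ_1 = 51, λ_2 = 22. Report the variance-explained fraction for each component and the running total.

Step 1 — total variance = trace(Sigma) = Σ λ_i = 51 + 22 = 73.

Step 2 — fraction explained by component i = λ_i / Σ λ:
  PC1: 51/73 = 0.6986
  PC2: 22/73 = 0.3014

Step 3 — cumulative fraction after k components = (λ_1 + ... + λ_k) / Σ λ:
  k = 1: 51/73 = 0.6986
  k = 2: (51 + 22)/73 = 73/73 = 1

Summary (fraction, with percent):

explained: PC1 0.6986 (69.86%), PC2 0.3014 (30.14%);  cumulative: 0.6986, 1


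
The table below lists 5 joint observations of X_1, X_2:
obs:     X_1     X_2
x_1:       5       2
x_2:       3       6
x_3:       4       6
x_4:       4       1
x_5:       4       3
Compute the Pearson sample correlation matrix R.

Step 1 — column means:
  mean(X_1) = (5 + 3 + 4 + 4 + 4) / 5 = 20/5 = 4
  mean(X_2) = (2 + 6 + 6 + 1 + 3) / 5 = 18/5 = 3.6

Step 2 — sample variances and covariances s[i,j] = (1/(n-1)) · Σ_k (x_{k,i} - mean_i) · (x_{k,j} - mean_j), with n-1 = 4:
  s[X_1,X_1] = ((1)·(1) + (-1)·(-1) + (0)·(0) + (0)·(0) + (0)·(0)) / 4 = 2/4 = 0.5
  s[X_1,X_2] = ((1)·(-1.6) + (-1)·(2.4) + (0)·(2.4) + (0)·(-2.6) + (0)·(-0.6)) / 4 = -4/4 = -1
  s[X_2,X_2] = ((-1.6)·(-1.6) + (2.4)·(2.4) + (2.4)·(2.4) + (-2.6)·(-2.6) + (-0.6)·(-0.6)) / 4 = 21.2/4 = 5.3
  Sample standard deviations s_i = √(s[i,i]):
  s(X_1) = √(0.5) = 0.7071
  s(X_2) = √(5.3) = 2.3022

Step 3 — r_{ij} = s_{ij} / (s_i · s_j):
  r[X_1,X_1] = 1 (diagonal).
  r[X_1,X_2] = -1 / (0.7071 · 2.3022) = -1 / 1.6279 = -0.6143
  r[X_2,X_2] = 1 (diagonal).

R is symmetric with unit diagonal. Assembling:

R = [[1, -0.6143],
 [-0.6143, 1]]


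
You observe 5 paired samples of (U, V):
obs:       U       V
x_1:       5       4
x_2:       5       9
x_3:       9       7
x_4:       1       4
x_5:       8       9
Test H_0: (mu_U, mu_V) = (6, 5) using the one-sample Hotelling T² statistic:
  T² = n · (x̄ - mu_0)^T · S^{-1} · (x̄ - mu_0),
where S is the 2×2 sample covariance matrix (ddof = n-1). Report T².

Step 1 — sample mean vector:
  mean(U) = (5 + 5 + 9 + 1 + 8) / 5 = 28/5 = 5.6
  mean(V) = (4 + 9 + 7 + 4 + 9) / 5 = 33/5 = 6.6
  x̄ = (5.6, 6.6),  deviation x̄ - mu_0 = (5.6, 6.6) - (6, 5) = (-0.4, 1.6).

Step 2 — sample covariance matrix, S[i,j] = (1/(n-1)) · Σ_k (x_{k,i} - mean_i) · (x_{k,j} - mean_j), divisor n-1 = 4:
  S[U,U] = ((-0.6)·(-0.6) + (-0.6)·(-0.6) + (3.4)·(3.4) + (-4.6)·(-4.6) + (2.4)·(2.4)) / 4 = 39.2/4 = 9.8
  S[U,V] = ((-0.6)·(-2.6) + (-0.6)·(2.4) + (3.4)·(0.4) + (-4.6)·(-2.6) + (2.4)·(2.4)) / 4 = 19.2/4 = 4.8
  S[V,V] = ((-2.6)·(-2.6) + (2.4)·(2.4) + (0.4)·(0.4) + (-2.6)·(-2.6) + (2.4)·(2.4)) / 4 = 25.2/4 = 6.3
  S = [[9.8, 4.8],
 [4.8, 6.3]].

Step 3 — invert S. det(S) = 9.8·6.3 - (4.8)² = 38.7.
  S^{-1} = (1/det) · [[d, -b], [-b, a]] = [[0.1628, -0.124],
 [-0.124, 0.2532]].

Step 4 — quadratic form (x̄ - mu_0)^T · S^{-1} · (x̄ - mu_0):
  S^{-1} · (x̄ - mu_0) = (-0.2636, 0.4548),
  (x̄ - mu_0)^T · [...] = (-0.4)·(-0.2636) + (1.6)·(0.4548) = 0.8331.

Step 5 — scale by n: T² = 5 · 0.8331 = 4.1654.

T² ≈ 4.1654


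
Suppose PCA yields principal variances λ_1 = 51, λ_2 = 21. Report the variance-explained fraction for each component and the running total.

Step 1 — total variance = trace(Sigma) = Σ λ_i = 51 + 21 = 72.

Step 2 — fraction explained by component i = λ_i / Σ λ:
  PC1: 51/72 = 0.7083
  PC2: 21/72 = 0.2917

Step 3 — cumulative fraction after k components = (λ_1 + ... + λ_k) / Σ λ:
  k = 1: 51/72 = 0.7083
  k = 2: (51 + 21)/72 = 72/72 = 1

Summary (fraction, with percent):

explained: PC1 0.7083 (70.83%), PC2 0.2917 (29.17%);  cumulative: 0.7083, 1


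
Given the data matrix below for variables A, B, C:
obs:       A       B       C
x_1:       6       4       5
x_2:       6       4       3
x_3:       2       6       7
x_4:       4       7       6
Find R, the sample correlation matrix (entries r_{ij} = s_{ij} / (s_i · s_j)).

Step 1 — column means:
  mean(A) = (6 + 6 + 2 + 4) / 4 = 18/4 = 4.5
  mean(B) = (4 + 4 + 6 + 7) / 4 = 21/4 = 5.25
  mean(C) = (5 + 3 + 7 + 6) / 4 = 21/4 = 5.25

Step 2 — sample variances and covariances s[i,j] = (1/(n-1)) · Σ_k (x_{k,i} - mean_i) · (x_{k,j} - mean_j), with n-1 = 3:
  s[A,A] = ((1.5)·(1.5) + (1.5)·(1.5) + (-2.5)·(-2.5) + (-0.5)·(-0.5)) / 3 = 11/3 = 3.6667
  s[A,B] = ((1.5)·(-1.25) + (1.5)·(-1.25) + (-2.5)·(0.75) + (-0.5)·(1.75)) / 3 = -6.5/3 = -2.1667
  s[A,C] = ((1.5)·(-0.25) + (1.5)·(-2.25) + (-2.5)·(1.75) + (-0.5)·(0.75)) / 3 = -8.5/3 = -2.8333
  s[B,B] = ((-1.25)·(-1.25) + (-1.25)·(-1.25) + (0.75)·(0.75) + (1.75)·(1.75)) / 3 = 6.75/3 = 2.25
  s[B,C] = ((-1.25)·(-0.25) + (-1.25)·(-2.25) + (0.75)·(1.75) + (1.75)·(0.75)) / 3 = 5.75/3 = 1.9167
  s[C,C] = ((-0.25)·(-0.25) + (-2.25)·(-2.25) + (1.75)·(1.75) + (0.75)·(0.75)) / 3 = 8.75/3 = 2.9167
  Sample standard deviations s_i = √(s[i,i]):
  s(A) = √(3.6667) = 1.9149
  s(B) = √(2.25) = 1.5
  s(C) = √(2.9167) = 1.7078

Step 3 — r_{ij} = s_{ij} / (s_i · s_j):
  r[A,A] = 1 (diagonal).
  r[A,B] = -2.1667 / (1.9149 · 1.5) = -2.1667 / 2.8723 = -0.7543
  r[A,C] = -2.8333 / (1.9149 · 1.7078) = -2.8333 / 3.2702 = -0.8664
  r[B,B] = 1 (diagonal).
  r[B,C] = 1.9167 / (1.5 · 1.7078) = 1.9167 / 2.5617 = 0.7482
  r[C,C] = 1 (diagonal).

R is symmetric with unit diagonal. Assembling:

R = [[1, -0.7543, -0.8664],
 [-0.7543, 1, 0.7482],
 [-0.8664, 0.7482, 1]]


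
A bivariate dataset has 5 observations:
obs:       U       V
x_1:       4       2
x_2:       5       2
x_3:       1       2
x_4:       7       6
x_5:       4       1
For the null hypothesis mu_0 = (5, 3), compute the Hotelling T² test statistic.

Step 1 — sample mean vector:
  mean(U) = (4 + 5 + 1 + 7 + 4) / 5 = 21/5 = 4.2
  mean(V) = (2 + 2 + 2 + 6 + 1) / 5 = 13/5 = 2.6
  x̄ = (4.2, 2.6),  deviation x̄ - mu_0 = (4.2, 2.6) - (5, 3) = (-0.8, -0.4).

Step 2 — sample covariance matrix, S[i,j] = (1/(n-1)) · Σ_k (x_{k,i} - mean_i) · (x_{k,j} - mean_j), divisor n-1 = 4:
  S[U,U] = ((-0.2)·(-0.2) + (0.8)·(0.8) + (-3.2)·(-3.2) + (2.8)·(2.8) + (-0.2)·(-0.2)) / 4 = 18.8/4 = 4.7
  S[U,V] = ((-0.2)·(-0.6) + (0.8)·(-0.6) + (-3.2)·(-0.6) + (2.8)·(3.4) + (-0.2)·(-1.6)) / 4 = 11.4/4 = 2.85
  S[V,V] = ((-0.6)·(-0.6) + (-0.6)·(-0.6) + (-0.6)·(-0.6) + (3.4)·(3.4) + (-1.6)·(-1.6)) / 4 = 15.2/4 = 3.8
  S = [[4.7, 2.85],
 [2.85, 3.8]].

Step 3 — invert S. det(S) = 4.7·3.8 - (2.85)² = 9.7375.
  S^{-1} = (1/det) · [[d, -b], [-b, a]] = [[0.3902, -0.2927],
 [-0.2927, 0.4827]].

Step 4 — quadratic form (x̄ - mu_0)^T · S^{-1} · (x̄ - mu_0):
  S^{-1} · (x̄ - mu_0) = (-0.1951, 0.0411),
  (x̄ - mu_0)^T · [...] = (-0.8)·(-0.1951) + (-0.4)·(0.0411) = 0.1397.

Step 5 — scale by n: T² = 5 · 0.1397 = 0.6983.

T² ≈ 0.6983


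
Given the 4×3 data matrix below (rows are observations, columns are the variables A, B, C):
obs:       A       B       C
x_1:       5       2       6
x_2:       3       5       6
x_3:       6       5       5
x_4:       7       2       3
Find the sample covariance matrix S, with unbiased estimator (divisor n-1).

Step 1 — column means:
  mean(A) = (5 + 3 + 6 + 7) / 4 = 21/4 = 5.25
  mean(B) = (2 + 5 + 5 + 2) / 4 = 14/4 = 3.5
  mean(C) = (6 + 6 + 5 + 3) / 4 = 20/4 = 5

Step 2 — sample covariance S[i,j] = (1/(n-1)) · Σ_k (x_{k,i} - mean_i) · (x_{k,j} - mean_j), with n-1 = 3.
  S[A,A] = ((-0.25)·(-0.25) + (-2.25)·(-2.25) + (0.75)·(0.75) + (1.75)·(1.75)) / 3 = 8.75/3 = 2.9167
  S[A,B] = ((-0.25)·(-1.5) + (-2.25)·(1.5) + (0.75)·(1.5) + (1.75)·(-1.5)) / 3 = -4.5/3 = -1.5
  S[A,C] = ((-0.25)·(1) + (-2.25)·(1) + (0.75)·(0) + (1.75)·(-2)) / 3 = -6/3 = -2
  S[B,B] = ((-1.5)·(-1.5) + (1.5)·(1.5) + (1.5)·(1.5) + (-1.5)·(-1.5)) / 3 = 9/3 = 3
  S[B,C] = ((-1.5)·(1) + (1.5)·(1) + (1.5)·(0) + (-1.5)·(-2)) / 3 = 3/3 = 1
  S[C,C] = ((1)·(1) + (1)·(1) + (0)·(0) + (-2)·(-2)) / 3 = 6/3 = 2

S is symmetric (S[j,i] = S[i,j]). Assembling:

S = [[2.9167, -1.5, -2],
 [-1.5, 3, 1],
 [-2, 1, 2]]


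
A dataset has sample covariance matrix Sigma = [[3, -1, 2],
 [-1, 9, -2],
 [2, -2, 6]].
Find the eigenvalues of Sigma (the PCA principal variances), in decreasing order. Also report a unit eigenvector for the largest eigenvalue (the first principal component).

Step 1 — characteristic polynomial p(λ) = det(λI - Sigma) = λ³ - tr·λ² + c_1·λ - det, where tr = trace, c_1 = sum of the principal 2×2 minors, det = det(Sigma):
  tr = 3 + 9 + 6 = 18,
  c_1 = (3·9 - (-1)²) + (3·6 - (2)²) + (9·6 - (-2)²) = 26 + 14 + 50 = 90,
  det = 3·(9·6 - (-2)²) - (-1)·((-1)·6 - (-2)·(2)) + (2)·((-1)·(-2) - 9·(2)) = 3·(50) - (-1)·(-2) + (2)·(-16) = 116.
  So p(λ) = λ³ - 18λ² + 90λ - 116.
Step 2 — look for an integer root (rational root theorem: any rational root is an integer divisor of 116). Testing λ = 2:
  p(2) = 8 - 72 + 180 - 116 = 0  ✓
  Dividing out (λ - 2): p(λ) = (λ - 2)(λ² - 16λ + 58).
Step 3 — remaining eigenvalues from the quadratic λ² - 16λ + 58 = 0:
  Δ = 16² - 4·58 = 256 - 232 = 24,  λ = (16 ± √24)/2 = (16 ± 4.899)/2 ≈ 10.4495 or 5.5505.
  Sorted: λ_1 = 10.4495,  λ_2 = 5.5505,  λ_3 = 2  (check: sum = 18 = tr ✓).

Step 4 — unit eigenvector for λ_1 ≈ 10.4495: v spans the null space of (Sigma - λ_1 I), whose rows are
  r_1 = (-7.4495, -1, 2),  r_2 = (-1, -1.4495, -2),  r_3 = (2, -2, -4.4495).
  v is orthogonal to every row, so take v ∝ r_1 × r_2 = ((-1)·(-2) - (2)·(-1.4495), (2)·(-1) - (-7.4495)·(-2), (-7.4495)·(-1.4495) - (-1)·(-1)) ≈ (4.899, -16.899, 9.798).
  Let u = (4.899, -16.899, 9.798).
  ||u|| = √((4.899)² + (-16.899)² + (9.798)²) = √(405.5755) ≈ 20.1389,  v_1 = u/||u|| ≈ (0.2433, -0.8391, 0.4865) (||v_1|| = 1).

λ_1 = 10.4495,  λ_2 = 5.5505,  λ_3 = 2;  v_1 ≈ (0.2433, -0.8391, 0.4865)


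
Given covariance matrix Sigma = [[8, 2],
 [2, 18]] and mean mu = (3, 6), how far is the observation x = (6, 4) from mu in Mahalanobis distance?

Step 1 — centre the observation: (x - mu) = (3, -2).

Step 2 — invert Sigma. det(Sigma) = 8·18 - (2)² = 140.
  Sigma^{-1} = (1/det) · [[d, -b], [-b, a]] = [[0.1286, -0.0143],
 [-0.0143, 0.0571]].

Step 3 — form the quadratic (x - mu)^T · Sigma^{-1} · (x - mu):
  Sigma^{-1} · (x - mu) = (0.4143, -0.1571).
  (x - mu)^T · [Sigma^{-1} · (x - mu)] = (3)·(0.4143) + (-2)·(-0.1571) = 1.5571.

Step 4 — take square root: d = √(1.5571) ≈ 1.2479.

d(x, mu) = √(1.5571) ≈ 1.2479


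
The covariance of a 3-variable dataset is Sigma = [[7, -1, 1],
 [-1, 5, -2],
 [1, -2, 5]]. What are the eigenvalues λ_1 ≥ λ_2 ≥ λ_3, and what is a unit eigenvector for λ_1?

Step 1 — characteristic polynomial p(λ) = det(λI - Sigma) = λ³ - tr·λ² + c_1·λ - det, where tr = trace, c_1 = sum of the principal 2×2 minors, det = det(Sigma):
  tr = 7 + 5 + 5 = 17,
  c_1 = (7·5 - (-1)²) + (7·5 - (1)²) + (5·5 - (-2)²) = 34 + 34 + 21 = 89,
  det = 7·(5·5 - (-2)²) - (-1)·((-1)·5 - (-2)·(1)) + (1)·((-1)·(-2) - 5·(1)) = 7·(21) - (-1)·(-3) + (1)·(-3) = 141.
  So p(λ) = λ³ - 17λ² + 89λ - 141.
Step 2 — look for an integer root (rational root theorem: any rational root is an integer divisor of 141). Testing λ = 3:
  p(3) = 27 - 153 + 267 - 141 = 0  ✓
  Dividing out (λ - 3): p(λ) = (λ - 3)(λ² - 14λ + 47).
Step 3 — remaining eigenvalues from the quadratic λ² - 14λ + 47 = 0:
  Δ = 14² - 4·47 = 196 - 188 = 8,  λ = (14 ± √8)/2 = (14 ± 2.8284)/2 ≈ 8.4142 or 5.5858.
  Sorted: λ_1 = 8.4142,  λ_2 = 5.5858,  λ_3 = 3  (check: sum = 17 = tr ✓).

Step 4 — unit eigenvector for λ_1 ≈ 8.4142: v spans the null space of (Sigma - λ_1 I), whose rows are
  r_1 = (-1.4142, -1, 1),  r_2 = (-1, -3.4142, -2),  r_3 = (1, -2, -3.4142).
  v is orthogonal to every row, so take v ∝ r_1 × r_2 = ((-1)·(-2) - (1)·(-3.4142), (1)·(-1) - (-1.4142)·(-2), (-1.4142)·(-3.4142) - (-1)·(-1)) ≈ (5.4142, -3.8284, 3.8284).
  Let u = (5.4142, -3.8284, 3.8284).
  ||u|| = √((5.4142)² + (-3.8284)² + (3.8284)²) = √(58.6274) ≈ 7.6569,  v_1 = u/||u|| ≈ (0.7071, -0.5, 0.5) (||v_1|| = 1).

λ_1 = 8.4142,  λ_2 = 5.5858,  λ_3 = 3;  v_1 ≈ (0.7071, -0.5, 0.5)


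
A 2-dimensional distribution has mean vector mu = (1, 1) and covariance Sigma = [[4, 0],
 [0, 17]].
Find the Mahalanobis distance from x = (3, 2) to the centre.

Step 1 — centre the observation: (x - mu) = (2, 1).

Step 2 — invert Sigma. det(Sigma) = 4·17 - (0)² = 68.
  Sigma^{-1} = (1/det) · [[d, -b], [-b, a]] = [[0.25, 0],
 [0, 0.0588]].

Step 3 — form the quadratic (x - mu)^T · Sigma^{-1} · (x - mu):
  Sigma^{-1} · (x - mu) = (0.5, 0.0588).
  (x - mu)^T · [Sigma^{-1} · (x - mu)] = (2)·(0.5) + (1)·(0.0588) = 1.0588.

Step 4 — take square root: d = √(1.0588) ≈ 1.029.

d(x, mu) = √(1.0588) ≈ 1.029


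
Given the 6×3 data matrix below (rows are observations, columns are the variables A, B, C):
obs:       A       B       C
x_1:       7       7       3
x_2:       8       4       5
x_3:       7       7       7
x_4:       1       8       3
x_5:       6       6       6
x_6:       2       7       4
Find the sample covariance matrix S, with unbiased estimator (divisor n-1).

Step 1 — column means:
  mean(A) = (7 + 8 + 7 + 1 + 6 + 2) / 6 = 31/6 = 5.1667
  mean(B) = (7 + 4 + 7 + 8 + 6 + 7) / 6 = 39/6 = 6.5
  mean(C) = (3 + 5 + 7 + 3 + 6 + 4) / 6 = 28/6 = 4.6667

Step 2 — sample covariance S[i,j] = (1/(n-1)) · Σ_k (x_{k,i} - mean_i) · (x_{k,j} - mean_j), with n-1 = 5.
  S[A,A] = ((1.8333)·(1.8333) + (2.8333)·(2.8333) + (1.8333)·(1.8333) + (-4.1667)·(-4.1667) + (0.8333)·(0.8333) + (-3.1667)·(-3.1667)) / 5 = 42.8333/5 = 8.5667
  S[A,B] = ((1.8333)·(0.5) + (2.8333)·(-2.5) + (1.8333)·(0.5) + (-4.1667)·(1.5) + (0.8333)·(-0.5) + (-3.1667)·(0.5)) / 5 = -13.5/5 = -2.7
  S[A,C] = ((1.8333)·(-1.6667) + (2.8333)·(0.3333) + (1.8333)·(2.3333) + (-4.1667)·(-1.6667) + (0.8333)·(1.3333) + (-3.1667)·(-0.6667)) / 5 = 12.3333/5 = 2.4667
  S[B,B] = ((0.5)·(0.5) + (-2.5)·(-2.5) + (0.5)·(0.5) + (1.5)·(1.5) + (-0.5)·(-0.5) + (0.5)·(0.5)) / 5 = 9.5/5 = 1.9
  S[B,C] = ((0.5)·(-1.6667) + (-2.5)·(0.3333) + (0.5)·(2.3333) + (1.5)·(-1.6667) + (-0.5)·(1.3333) + (0.5)·(-0.6667)) / 5 = -4/5 = -0.8
  S[C,C] = ((-1.6667)·(-1.6667) + (0.3333)·(0.3333) + (2.3333)·(2.3333) + (-1.6667)·(-1.6667) + (1.3333)·(1.3333) + (-0.6667)·(-0.6667)) / 5 = 13.3333/5 = 2.6667

S is symmetric (S[j,i] = S[i,j]). Assembling:

S = [[8.5667, -2.7, 2.4667],
 [-2.7, 1.9, -0.8],
 [2.4667, -0.8, 2.6667]]


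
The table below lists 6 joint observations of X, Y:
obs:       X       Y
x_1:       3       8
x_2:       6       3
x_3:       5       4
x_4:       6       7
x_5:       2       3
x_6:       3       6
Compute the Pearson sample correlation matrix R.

Step 1 — column means:
  mean(X) = (3 + 6 + 5 + 6 + 2 + 3) / 6 = 25/6 = 4.1667
  mean(Y) = (8 + 3 + 4 + 7 + 3 + 6) / 6 = 31/6 = 5.1667

Step 2 — sample variances and covariances s[i,j] = (1/(n-1)) · Σ_k (x_{k,i} - mean_i) · (x_{k,j} - mean_j), with n-1 = 5:
  s[X,X] = ((-1.1667)·(-1.1667) + (1.8333)·(1.8333) + (0.8333)·(0.8333) + (1.8333)·(1.8333) + (-2.1667)·(-2.1667) + (-1.1667)·(-1.1667)) / 5 = 14.8333/5 = 2.9667
  s[X,Y] = ((-1.1667)·(2.8333) + (1.8333)·(-2.1667) + (0.8333)·(-1.1667) + (1.8333)·(1.8333) + (-2.1667)·(-2.1667) + (-1.1667)·(0.8333)) / 5 = -1.1667/5 = -0.2333
  s[Y,Y] = ((2.8333)·(2.8333) + (-2.1667)·(-2.1667) + (-1.1667)·(-1.1667) + (1.8333)·(1.8333) + (-2.1667)·(-2.1667) + (0.8333)·(0.8333)) / 5 = 22.8333/5 = 4.5667
  Sample standard deviations s_i = √(s[i,i]):
  s(X) = √(2.9667) = 1.7224
  s(Y) = √(4.5667) = 2.137

Step 3 — r_{ij} = s_{ij} / (s_i · s_j):
  r[X,X] = 1 (diagonal).
  r[X,Y] = -0.2333 / (1.7224 · 2.137) = -0.2333 / 3.6807 = -0.0634
  r[Y,Y] = 1 (diagonal).

R is symmetric with unit diagonal. Assembling:

R = [[1, -0.0634],
 [-0.0634, 1]]


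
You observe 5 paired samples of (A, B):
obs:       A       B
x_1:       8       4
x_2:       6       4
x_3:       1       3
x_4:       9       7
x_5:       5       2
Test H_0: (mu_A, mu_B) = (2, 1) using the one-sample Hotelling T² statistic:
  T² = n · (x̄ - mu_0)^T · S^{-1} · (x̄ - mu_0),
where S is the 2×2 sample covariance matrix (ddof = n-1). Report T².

Step 1 — sample mean vector:
  mean(A) = (8 + 6 + 1 + 9 + 5) / 5 = 29/5 = 5.8
  mean(B) = (4 + 4 + 3 + 7 + 2) / 5 = 20/5 = 4
  x̄ = (5.8, 4),  deviation x̄ - mu_0 = (5.8, 4) - (2, 1) = (3.8, 3).

Step 2 — sample covariance matrix, S[i,j] = (1/(n-1)) · Σ_k (x_{k,i} - mean_i) · (x_{k,j} - mean_j), divisor n-1 = 4:
  S[A,A] = ((2.2)·(2.2) + (0.2)·(0.2) + (-4.8)·(-4.8) + (3.2)·(3.2) + (-0.8)·(-0.8)) / 4 = 38.8/4 = 9.7
  S[A,B] = ((2.2)·(0) + (0.2)·(0) + (-4.8)·(-1) + (3.2)·(3) + (-0.8)·(-2)) / 4 = 16/4 = 4
  S[B,B] = ((0)·(0) + (0)·(0) + (-1)·(-1) + (3)·(3) + (-2)·(-2)) / 4 = 14/4 = 3.5
  S = [[9.7, 4],
 [4, 3.5]].

Step 3 — invert S. det(S) = 9.7·3.5 - (4)² = 17.95.
  S^{-1} = (1/det) · [[d, -b], [-b, a]] = [[0.195, -0.2228],
 [-0.2228, 0.5404]].

Step 4 — quadratic form (x̄ - mu_0)^T · S^{-1} · (x̄ - mu_0):
  S^{-1} · (x̄ - mu_0) = (0.0724, 0.7744),
  (x̄ - mu_0)^T · [...] = (3.8)·(0.0724) + (3)·(0.7744) = 2.5983.

Step 5 — scale by n: T² = 5 · 2.5983 = 12.9916.

T² ≈ 12.9916


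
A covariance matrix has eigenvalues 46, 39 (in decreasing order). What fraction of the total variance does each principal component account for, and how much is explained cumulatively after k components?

Step 1 — total variance = trace(Sigma) = Σ λ_i = 46 + 39 = 85.

Step 2 — fraction explained by component i = λ_i / Σ λ:
  PC1: 46/85 = 0.5412
  PC2: 39/85 = 0.4588

Step 3 — cumulative fraction after k components = (λ_1 + ... + λ_k) / Σ λ:
  k = 1: 46/85 = 0.5412
  k = 2: (46 + 39)/85 = 85/85 = 1

Summary (fraction, with percent):

explained: PC1 0.5412 (54.12%), PC2 0.4588 (45.88%);  cumulative: 0.5412, 1


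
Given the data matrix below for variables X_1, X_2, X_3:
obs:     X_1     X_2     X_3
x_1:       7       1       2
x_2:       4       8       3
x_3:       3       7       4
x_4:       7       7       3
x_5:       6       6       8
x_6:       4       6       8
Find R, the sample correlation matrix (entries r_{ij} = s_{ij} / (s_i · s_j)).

Step 1 — column means:
  mean(X_1) = (7 + 4 + 3 + 7 + 6 + 4) / 6 = 31/6 = 5.1667
  mean(X_2) = (1 + 8 + 7 + 7 + 6 + 6) / 6 = 35/6 = 5.8333
  mean(X_3) = (2 + 3 + 4 + 3 + 8 + 8) / 6 = 28/6 = 4.6667

Step 2 — sample variances and covariances s[i,j] = (1/(n-1)) · Σ_k (x_{k,i} - mean_i) · (x_{k,j} - mean_j), with n-1 = 5:
  s[X_1,X_1] = ((1.8333)·(1.8333) + (-1.1667)·(-1.1667) + (-2.1667)·(-2.1667) + (1.8333)·(1.8333) + (0.8333)·(0.8333) + (-1.1667)·(-1.1667)) / 5 = 14.8333/5 = 2.9667
  s[X_1,X_2] = ((1.8333)·(-4.8333) + (-1.1667)·(2.1667) + (-2.1667)·(1.1667) + (1.8333)·(1.1667) + (0.8333)·(0.1667) + (-1.1667)·(0.1667)) / 5 = -11.8333/5 = -2.3667
  s[X_1,X_3] = ((1.8333)·(-2.6667) + (-1.1667)·(-1.6667) + (-2.1667)·(-0.6667) + (1.8333)·(-1.6667) + (0.8333)·(3.3333) + (-1.1667)·(3.3333)) / 5 = -5.6667/5 = -1.1333
  s[X_2,X_2] = ((-4.8333)·(-4.8333) + (2.1667)·(2.1667) + (1.1667)·(1.1667) + (1.1667)·(1.1667) + (0.1667)·(0.1667) + (0.1667)·(0.1667)) / 5 = 30.8333/5 = 6.1667
  s[X_2,X_3] = ((-4.8333)·(-2.6667) + (2.1667)·(-1.6667) + (1.1667)·(-0.6667) + (1.1667)·(-1.6667) + (0.1667)·(3.3333) + (0.1667)·(3.3333)) / 5 = 7.6667/5 = 1.5333
  s[X_3,X_3] = ((-2.6667)·(-2.6667) + (-1.6667)·(-1.6667) + (-0.6667)·(-0.6667) + (-1.6667)·(-1.6667) + (3.3333)·(3.3333) + (3.3333)·(3.3333)) / 5 = 35.3333/5 = 7.0667
  Sample standard deviations s_i = √(s[i,i]):
  s(X_1) = √(2.9667) = 1.7224
  s(X_2) = √(6.1667) = 2.4833
  s(X_3) = √(7.0667) = 2.6583

Step 3 — r_{ij} = s_{ij} / (s_i · s_j):
  r[X_1,X_1] = 1 (diagonal).
  r[X_1,X_2] = -2.3667 / (1.7224 · 2.4833) = -2.3667 / 4.2772 = -0.5533
  r[X_1,X_3] = -1.1333 / (1.7224 · 2.6583) = -1.1333 / 4.5787 = -0.2475
  r[X_2,X_2] = 1 (diagonal).
  r[X_2,X_3] = 1.5333 / (2.4833 · 2.6583) = 1.5333 / 6.6013 = 0.2323
  r[X_3,X_3] = 1 (diagonal).

R is symmetric with unit diagonal. Assembling:

R = [[1, -0.5533, -0.2475],
 [-0.5533, 1, 0.2323],
 [-0.2475, 0.2323, 1]]


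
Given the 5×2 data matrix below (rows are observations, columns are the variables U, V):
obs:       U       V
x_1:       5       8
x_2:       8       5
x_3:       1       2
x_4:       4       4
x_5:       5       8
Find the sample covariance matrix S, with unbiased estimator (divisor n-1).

Step 1 — column means:
  mean(U) = (5 + 8 + 1 + 4 + 5) / 5 = 23/5 = 4.6
  mean(V) = (8 + 5 + 2 + 4 + 8) / 5 = 27/5 = 5.4

Step 2 — sample covariance S[i,j] = (1/(n-1)) · Σ_k (x_{k,i} - mean_i) · (x_{k,j} - mean_j), with n-1 = 4.
  S[U,U] = ((0.4)·(0.4) + (3.4)·(3.4) + (-3.6)·(-3.6) + (-0.6)·(-0.6) + (0.4)·(0.4)) / 4 = 25.2/4 = 6.3
  S[U,V] = ((0.4)·(2.6) + (3.4)·(-0.4) + (-3.6)·(-3.4) + (-0.6)·(-1.4) + (0.4)·(2.6)) / 4 = 13.8/4 = 3.45
  S[V,V] = ((2.6)·(2.6) + (-0.4)·(-0.4) + (-3.4)·(-3.4) + (-1.4)·(-1.4) + (2.6)·(2.6)) / 4 = 27.2/4 = 6.8

S is symmetric (S[j,i] = S[i,j]). Assembling:

S = [[6.3, 3.45],
 [3.45, 6.8]]


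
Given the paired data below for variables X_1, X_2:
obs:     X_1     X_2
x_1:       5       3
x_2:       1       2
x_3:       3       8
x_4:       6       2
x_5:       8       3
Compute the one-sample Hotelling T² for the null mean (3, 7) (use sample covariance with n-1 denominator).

Step 1 — sample mean vector:
  mean(X_1) = (5 + 1 + 3 + 6 + 8) / 5 = 23/5 = 4.6
  mean(X_2) = (3 + 2 + 8 + 2 + 3) / 5 = 18/5 = 3.6
  x̄ = (4.6, 3.6),  deviation x̄ - mu_0 = (4.6, 3.6) - (3, 7) = (1.6, -3.4).

Step 2 — sample covariance matrix, S[i,j] = (1/(n-1)) · Σ_k (x_{k,i} - mean_i) · (x_{k,j} - mean_j), divisor n-1 = 4:
  S[X_1,X_1] = ((0.4)·(0.4) + (-3.6)·(-3.6) + (-1.6)·(-1.6) + (1.4)·(1.4) + (3.4)·(3.4)) / 4 = 29.2/4 = 7.3
  S[X_1,X_2] = ((0.4)·(-0.6) + (-3.6)·(-1.6) + (-1.6)·(4.4) + (1.4)·(-1.6) + (3.4)·(-0.6)) / 4 = -5.8/4 = -1.45
  S[X_2,X_2] = ((-0.6)·(-0.6) + (-1.6)·(-1.6) + (4.4)·(4.4) + (-1.6)·(-1.6) + (-0.6)·(-0.6)) / 4 = 25.2/4 = 6.3
  S = [[7.3, -1.45],
 [-1.45, 6.3]].

Step 3 — invert S. det(S) = 7.3·6.3 - (-1.45)² = 43.8875.
  S^{-1} = (1/det) · [[d, -b], [-b, a]] = [[0.1435, 0.033],
 [0.033, 0.1663]].

Step 4 — quadratic form (x̄ - mu_0)^T · S^{-1} · (x̄ - mu_0):
  S^{-1} · (x̄ - mu_0) = (0.1173, -0.5127),
  (x̄ - mu_0)^T · [...] = (1.6)·(0.1173) + (-3.4)·(-0.5127) = 1.9308.

Step 5 — scale by n: T² = 5 · 1.9308 = 9.6542.

T² ≈ 9.6542


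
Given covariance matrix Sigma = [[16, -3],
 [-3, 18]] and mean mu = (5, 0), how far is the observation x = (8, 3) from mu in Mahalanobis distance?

Step 1 — centre the observation: (x - mu) = (3, 3).

Step 2 — invert Sigma. det(Sigma) = 16·18 - (-3)² = 279.
  Sigma^{-1} = (1/det) · [[d, -b], [-b, a]] = [[0.0645, 0.0108],
 [0.0108, 0.0573]].

Step 3 — form the quadratic (x - mu)^T · Sigma^{-1} · (x - mu):
  Sigma^{-1} · (x - mu) = (0.2258, 0.2043).
  (x - mu)^T · [Sigma^{-1} · (x - mu)] = (3)·(0.2258) + (3)·(0.2043) = 1.2903.

Step 4 — take square root: d = √(1.2903) ≈ 1.1359.

d(x, mu) = √(1.2903) ≈ 1.1359


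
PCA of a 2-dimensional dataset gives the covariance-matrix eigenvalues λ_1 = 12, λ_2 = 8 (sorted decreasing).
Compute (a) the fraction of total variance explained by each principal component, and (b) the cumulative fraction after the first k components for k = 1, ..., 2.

Step 1 — total variance = trace(Sigma) = Σ λ_i = 12 + 8 = 20.

Step 2 — fraction explained by component i = λ_i / Σ λ:
  PC1: 12/20 = 0.6
  PC2: 8/20 = 0.4

Step 3 — cumulative fraction after k components = (λ_1 + ... + λ_k) / Σ λ:
  k = 1: 12/20 = 0.6
  k = 2: (12 + 8)/20 = 20/20 = 1

Summary (fraction, with percent):

explained: PC1 0.6 (60%), PC2 0.4 (40%);  cumulative: 0.6, 1


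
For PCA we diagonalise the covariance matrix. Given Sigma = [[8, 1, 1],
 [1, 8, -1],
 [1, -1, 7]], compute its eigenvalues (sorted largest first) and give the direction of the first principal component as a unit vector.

Step 1 — characteristic polynomial p(λ) = det(λI - Sigma) = λ³ - tr·λ² + c_1·λ - det, where tr = trace, c_1 = sum of the principal 2×2 minors, det = det(Sigma):
  tr = 8 + 8 + 7 = 23,
  c_1 = (8·8 - (1)²) + (8·7 - (1)²) + (8·7 - (-1)²) = 63 + 55 + 55 = 173,
  det = 8·(8·7 - (-1)²) - (1)·((1)·7 - (-1)·(1)) + (1)·((1)·(-1) - 8·(1)) = 8·(55) - (1)·(8) + (1)·(-9) = 423.
  So p(λ) = λ³ - 23λ² + 173λ - 423.
Step 2 — look for an integer root (rational root theorem: any rational root is an integer divisor of 423). Testing λ = 9:
  p(9) = 729 - 1863 + 1557 - 423 = 0  ✓
  Dividing out (λ - 9): p(λ) = (λ - 9)(λ² - 14λ + 47).
Step 3 — remaining eigenvalues from the quadratic λ² - 14λ + 47 = 0:
  Δ = 14² - 4·47 = 196 - 188 = 8,  λ = (14 ± √8)/2 = (14 ± 2.8284)/2 ≈ 8.4142 or 5.5858.
  Sorted: λ_1 = 9,  λ_2 = 8.4142,  λ_3 = 5.5858  (check: sum = 23 = tr ✓).

Step 4 — unit eigenvector for λ_1 = 9: v spans the null space of (Sigma - λ_1 I), whose rows are
  r_1 = (-1, 1, 1),  r_2 = (1, -1, -1),  r_3 = (1, -1, -2).
  v is orthogonal to every row, so take v ∝ r_1 × r_3 = ((1)·(-2) - (1)·(-1), (1)·(1) - (-1)·(-2), (-1)·(-1) - (1)·(1)) = (-1, -1, 0).
  Rescale (multiply by -1 so the first nonzero entry is positive): u = (1, 1, 0).
  ||u|| = √((1)² + (1)² + (0)²) = √(2) ≈ 1.4142,  v_1 = u/||u|| ≈ (0.7071, 0.7071, 0) (||v_1|| = 1).

λ_1 = 9,  λ_2 = 8.4142,  λ_3 = 5.5858;  v_1 ≈ (0.7071, 0.7071, 0)


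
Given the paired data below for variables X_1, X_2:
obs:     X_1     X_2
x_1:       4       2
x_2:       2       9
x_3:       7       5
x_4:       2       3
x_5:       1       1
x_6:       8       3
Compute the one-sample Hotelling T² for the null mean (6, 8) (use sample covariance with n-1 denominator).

Step 1 — sample mean vector:
  mean(X_1) = (4 + 2 + 7 + 2 + 1 + 8) / 6 = 24/6 = 4
  mean(X_2) = (2 + 9 + 5 + 3 + 1 + 3) / 6 = 23/6 = 3.8333
  x̄ = (4, 3.8333),  deviation x̄ - mu_0 = (4, 3.8333) - (6, 8) = (-2, -4.1667).

Step 2 — sample covariance matrix, S[i,j] = (1/(n-1)) · Σ_k (x_{k,i} - mean_i) · (x_{k,j} - mean_j), divisor n-1 = 5:
  S[X_1,X_1] = ((0)·(0) + (-2)·(-2) + (3)·(3) + (-2)·(-2) + (-3)·(-3) + (4)·(4)) / 5 = 42/5 = 8.4
  S[X_1,X_2] = ((0)·(-1.8333) + (-2)·(5.1667) + (3)·(1.1667) + (-2)·(-0.8333) + (-3)·(-2.8333) + (4)·(-0.8333)) / 5 = 0/5 = 0
  S[X_2,X_2] = ((-1.8333)·(-1.8333) + (5.1667)·(5.1667) + (1.1667)·(1.1667) + (-0.8333)·(-0.8333) + (-2.8333)·(-2.8333) + (-0.8333)·(-0.8333)) / 5 = 40.8333/5 = 8.1667
  S = [[8.4, 0],
 [0, 8.1667]].

Step 3 — invert S. det(S) = 8.4·8.1667 - (0)² = 68.6.
  S^{-1} = (1/det) · [[d, -b], [-b, a]] = [[0.119, 0],
 [0, 0.1224]].

Step 4 — quadratic form (x̄ - mu_0)^T · S^{-1} · (x̄ - mu_0):
  S^{-1} · (x̄ - mu_0) = (-0.2381, -0.5102),
  (x̄ - mu_0)^T · [...] = (-2)·(-0.2381) + (-4.1667)·(-0.5102) = 2.602.

Step 5 — scale by n: T² = 6 · 2.602 = 15.6122.

T² ≈ 15.6122


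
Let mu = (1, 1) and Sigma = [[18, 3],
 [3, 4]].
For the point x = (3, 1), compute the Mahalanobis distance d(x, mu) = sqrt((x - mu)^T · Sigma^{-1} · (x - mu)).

Step 1 — centre the observation: (x - mu) = (2, 0).

Step 2 — invert Sigma. det(Sigma) = 18·4 - (3)² = 63.
  Sigma^{-1} = (1/det) · [[d, -b], [-b, a]] = [[0.0635, -0.0476],
 [-0.0476, 0.2857]].

Step 3 — form the quadratic (x - mu)^T · Sigma^{-1} · (x - mu):
  Sigma^{-1} · (x - mu) = (0.127, -0.0952).
  (x - mu)^T · [Sigma^{-1} · (x - mu)] = (2)·(0.127) + (0)·(-0.0952) = 0.254.

Step 4 — take square root: d = √(0.254) ≈ 0.504.

d(x, mu) = √(0.254) ≈ 0.504


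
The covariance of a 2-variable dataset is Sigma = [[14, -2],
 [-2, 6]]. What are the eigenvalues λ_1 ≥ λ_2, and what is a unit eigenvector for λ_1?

Step 1 — characteristic polynomial of 2×2 Sigma:
  det(Sigma - λI) = λ² - trace · λ + det = 0.
  trace = 14 + 6 = 20, det = 14·6 - (-2)² = 80.
Step 2 — discriminant:
  Δ = trace² - 4·det = 400 - 320 = 80.
Step 3 — eigenvalues:
  λ = (trace ± √Δ)/2 = (20 ± 8.9443)/2,
  λ_1 = 14.4721,  λ_2 = 5.5279.

Step 4 — unit eigenvector for λ_1: solve (Sigma - λ_1 I)v = 0. First row:
  (14 - 14.4721)·v_x + (-2)·v_y = 0, i.e. (-0.4721)·v_x + (-2)·v_y = 0,
  so v ∝ (b, λ_1 - a) = (-2, 0.4721); multiply by -1 so the first entry is positive: u = (2, -0.4721).
  ||u|| = √((2)² + (-0.4721)²) = √(4.2229) ≈ 2.055,
  v_1 = u/||u|| ≈ (0.9732, -0.2298) (||v_1|| = 1).

λ_1 = 14.4721,  λ_2 = 5.5279;  v_1 ≈ (0.9732, -0.2298)


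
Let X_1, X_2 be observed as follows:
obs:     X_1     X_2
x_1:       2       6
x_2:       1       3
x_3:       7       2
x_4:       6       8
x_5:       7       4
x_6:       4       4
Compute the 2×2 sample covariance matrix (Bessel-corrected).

Step 1 — column means:
  mean(X_1) = (2 + 1 + 7 + 6 + 7 + 4) / 6 = 27/6 = 4.5
  mean(X_2) = (6 + 3 + 2 + 8 + 4 + 4) / 6 = 27/6 = 4.5

Step 2 — sample covariance S[i,j] = (1/(n-1)) · Σ_k (x_{k,i} - mean_i) · (x_{k,j} - mean_j), with n-1 = 5.
  S[X_1,X_1] = ((-2.5)·(-2.5) + (-3.5)·(-3.5) + (2.5)·(2.5) + (1.5)·(1.5) + (2.5)·(2.5) + (-0.5)·(-0.5)) / 5 = 33.5/5 = 6.7
  S[X_1,X_2] = ((-2.5)·(1.5) + (-3.5)·(-1.5) + (2.5)·(-2.5) + (1.5)·(3.5) + (2.5)·(-0.5) + (-0.5)·(-0.5)) / 5 = -0.5/5 = -0.1
  S[X_2,X_2] = ((1.5)·(1.5) + (-1.5)·(-1.5) + (-2.5)·(-2.5) + (3.5)·(3.5) + (-0.5)·(-0.5) + (-0.5)·(-0.5)) / 5 = 23.5/5 = 4.7

S is symmetric (S[j,i] = S[i,j]). Assembling:

S = [[6.7, -0.1],
 [-0.1, 4.7]]


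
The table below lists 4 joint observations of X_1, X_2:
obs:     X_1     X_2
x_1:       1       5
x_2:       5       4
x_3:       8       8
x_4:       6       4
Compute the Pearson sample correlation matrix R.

Step 1 — column means:
  mean(X_1) = (1 + 5 + 8 + 6) / 4 = 20/4 = 5
  mean(X_2) = (5 + 4 + 8 + 4) / 4 = 21/4 = 5.25

Step 2 — sample variances and covariances s[i,j] = (1/(n-1)) · Σ_k (x_{k,i} - mean_i) · (x_{k,j} - mean_j), with n-1 = 3:
  s[X_1,X_1] = ((-4)·(-4) + (0)·(0) + (3)·(3) + (1)·(1)) / 3 = 26/3 = 8.6667
  s[X_1,X_2] = ((-4)·(-0.25) + (0)·(-1.25) + (3)·(2.75) + (1)·(-1.25)) / 3 = 8/3 = 2.6667
  s[X_2,X_2] = ((-0.25)·(-0.25) + (-1.25)·(-1.25) + (2.75)·(2.75) + (-1.25)·(-1.25)) / 3 = 10.75/3 = 3.5833
  Sample standard deviations s_i = √(s[i,i]):
  s(X_1) = √(8.6667) = 2.9439
  s(X_2) = √(3.5833) = 1.893

Step 3 — r_{ij} = s_{ij} / (s_i · s_j):
  r[X_1,X_1] = 1 (diagonal).
  r[X_1,X_2] = 2.6667 / (2.9439 · 1.893) = 2.6667 / 5.5728 = 0.4785
  r[X_2,X_2] = 1 (diagonal).

R is symmetric with unit diagonal. Assembling:

R = [[1, 0.4785],
 [0.4785, 1]]


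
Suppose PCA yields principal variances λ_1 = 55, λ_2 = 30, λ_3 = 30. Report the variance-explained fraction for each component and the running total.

Step 1 — total variance = trace(Sigma) = Σ λ_i = 55 + 30 + 30 = 115.

Step 2 — fraction explained by component i = λ_i / Σ λ:
  PC1: 55/115 = 0.4783
  PC2: 30/115 = 0.2609
  PC3: 30/115 = 0.2609

Step 3 — cumulative fraction after k components = (λ_1 + ... + λ_k) / Σ λ:
  k = 1: 55/115 = 0.4783
  k = 2: (55 + 30)/115 = 85/115 = 0.7391
  k = 3: (55 + 30 + 30)/115 = 115/115 = 1

Summary (fraction, with percent):

explained: PC1 0.4783 (47.83%), PC2 0.2609 (26.09%), PC3 0.2609 (26.09%);  cumulative: 0.4783, 0.7391, 1


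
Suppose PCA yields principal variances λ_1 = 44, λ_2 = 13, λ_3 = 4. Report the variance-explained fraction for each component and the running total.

Step 1 — total variance = trace(Sigma) = Σ λ_i = 44 + 13 + 4 = 61.

Step 2 — fraction explained by component i = λ_i / Σ λ:
  PC1: 44/61 = 0.7213
  PC2: 13/61 = 0.2131
  PC3: 4/61 = 0.0656

Step 3 — cumulative fraction after k components = (λ_1 + ... + λ_k) / Σ λ:
  k = 1: 44/61 = 0.7213
  k = 2: (44 + 13)/61 = 57/61 = 0.9344
  k = 3: (44 + 13 + 4)/61 = 61/61 = 1

Summary (fraction, with percent):

explained: PC1 0.7213 (72.13%), PC2 0.2131 (21.31%), PC3 0.0656 (6.56%);  cumulative: 0.7213, 0.9344, 1


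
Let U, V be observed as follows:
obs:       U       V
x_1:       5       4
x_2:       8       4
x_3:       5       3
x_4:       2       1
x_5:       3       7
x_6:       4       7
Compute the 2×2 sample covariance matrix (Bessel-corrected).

Step 1 — column means:
  mean(U) = (5 + 8 + 5 + 2 + 3 + 4) / 6 = 27/6 = 4.5
  mean(V) = (4 + 4 + 3 + 1 + 7 + 7) / 6 = 26/6 = 4.3333

Step 2 — sample covariance S[i,j] = (1/(n-1)) · Σ_k (x_{k,i} - mean_i) · (x_{k,j} - mean_j), with n-1 = 5.
  S[U,U] = ((0.5)·(0.5) + (3.5)·(3.5) + (0.5)·(0.5) + (-2.5)·(-2.5) + (-1.5)·(-1.5) + (-0.5)·(-0.5)) / 5 = 21.5/5 = 4.3
  S[U,V] = ((0.5)·(-0.3333) + (3.5)·(-0.3333) + (0.5)·(-1.3333) + (-2.5)·(-3.3333) + (-1.5)·(2.6667) + (-0.5)·(2.6667)) / 5 = 1/5 = 0.2
  S[V,V] = ((-0.3333)·(-0.3333) + (-0.3333)·(-0.3333) + (-1.3333)·(-1.3333) + (-3.3333)·(-3.3333) + (2.6667)·(2.6667) + (2.6667)·(2.6667)) / 5 = 27.3333/5 = 5.4667

S is symmetric (S[j,i] = S[i,j]). Assembling:

S = [[4.3, 0.2],
 [0.2, 5.4667]]


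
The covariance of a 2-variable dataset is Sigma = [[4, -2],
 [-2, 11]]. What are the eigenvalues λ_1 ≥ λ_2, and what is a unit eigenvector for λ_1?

Step 1 — characteristic polynomial of 2×2 Sigma:
  det(Sigma - λI) = λ² - trace · λ + det = 0.
  trace = 4 + 11 = 15, det = 4·11 - (-2)² = 40.
Step 2 — discriminant:
  Δ = trace² - 4·det = 225 - 160 = 65.
Step 3 — eigenvalues:
  λ = (trace ± √Δ)/2 = (15 ± 8.0623)/2,
  λ_1 = 11.5311,  λ_2 = 3.4689.

Step 4 — unit eigenvector for λ_1: solve (Sigma - λ_1 I)v = 0. First row:
  (4 - 11.5311)·v_x + (-2)·v_y = 0, i.e. (-7.5311)·v_x + (-2)·v_y = 0,
  so v ∝ (b, λ_1 - a) = (-2, 7.5311); multiply by -1 so the first entry is positive: u = (2, -7.5311).
  ||u|| = √((2)² + (-7.5311)²) = √(60.7179) ≈ 7.7922,
  v_1 = u/||u|| ≈ (0.2567, -0.9665) (||v_1|| = 1).

λ_1 = 11.5311,  λ_2 = 3.4689;  v_1 ≈ (0.2567, -0.9665)


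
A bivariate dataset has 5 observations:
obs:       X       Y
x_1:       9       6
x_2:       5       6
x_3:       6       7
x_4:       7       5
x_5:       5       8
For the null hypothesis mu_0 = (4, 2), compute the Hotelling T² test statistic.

Step 1 — sample mean vector:
  mean(X) = (9 + 5 + 6 + 7 + 5) / 5 = 32/5 = 6.4
  mean(Y) = (6 + 6 + 7 + 5 + 8) / 5 = 32/5 = 6.4
  x̄ = (6.4, 6.4),  deviation x̄ - mu_0 = (6.4, 6.4) - (4, 2) = (2.4, 4.4).

Step 2 — sample covariance matrix, S[i,j] = (1/(n-1)) · Σ_k (x_{k,i} - mean_i) · (x_{k,j} - mean_j), divisor n-1 = 4:
  S[X,X] = ((2.6)·(2.6) + (-1.4)·(-1.4) + (-0.4)·(-0.4) + (0.6)·(0.6) + (-1.4)·(-1.4)) / 4 = 11.2/4 = 2.8
  S[X,Y] = ((2.6)·(-0.4) + (-1.4)·(-0.4) + (-0.4)·(0.6) + (0.6)·(-1.4) + (-1.4)·(1.6)) / 4 = -3.8/4 = -0.95
  S[Y,Y] = ((-0.4)·(-0.4) + (-0.4)·(-0.4) + (0.6)·(0.6) + (-1.4)·(-1.4) + (1.6)·(1.6)) / 4 = 5.2/4 = 1.3
  S = [[2.8, -0.95],
 [-0.95, 1.3]].

Step 3 — invert S. det(S) = 2.8·1.3 - (-0.95)² = 2.7375.
  S^{-1} = (1/det) · [[d, -b], [-b, a]] = [[0.4749, 0.347],
 [0.347, 1.0228]].

Step 4 — quadratic form (x̄ - mu_0)^T · S^{-1} · (x̄ - mu_0):
  S^{-1} · (x̄ - mu_0) = (2.6667, 5.3333),
  (x̄ - mu_0)^T · [...] = (2.4)·(2.6667) + (4.4)·(5.3333) = 29.8667.

Step 5 — scale by n: T² = 5 · 29.8667 = 149.3333.

T² ≈ 149.3333


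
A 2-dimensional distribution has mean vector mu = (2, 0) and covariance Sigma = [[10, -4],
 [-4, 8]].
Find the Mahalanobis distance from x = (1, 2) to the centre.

Step 1 — centre the observation: (x - mu) = (-1, 2).

Step 2 — invert Sigma. det(Sigma) = 10·8 - (-4)² = 64.
  Sigma^{-1} = (1/det) · [[d, -b], [-b, a]] = [[0.125, 0.0625],
 [0.0625, 0.1562]].

Step 3 — form the quadratic (x - mu)^T · Sigma^{-1} · (x - mu):
  Sigma^{-1} · (x - mu) = (0, 0.25).
  (x - mu)^T · [Sigma^{-1} · (x - mu)] = (-1)·(0) + (2)·(0.25) = 0.5.

Step 4 — take square root: d = √(0.5) ≈ 0.7071.

d(x, mu) = √(0.5) ≈ 0.7071


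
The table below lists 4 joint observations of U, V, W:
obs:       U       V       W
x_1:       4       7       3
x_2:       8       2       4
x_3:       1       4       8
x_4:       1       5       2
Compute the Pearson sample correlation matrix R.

Step 1 — column means:
  mean(U) = (4 + 8 + 1 + 1) / 4 = 14/4 = 3.5
  mean(V) = (7 + 2 + 4 + 5) / 4 = 18/4 = 4.5
  mean(W) = (3 + 4 + 8 + 2) / 4 = 17/4 = 4.25

Step 2 — sample variances and covariances s[i,j] = (1/(n-1)) · Σ_k (x_{k,i} - mean_i) · (x_{k,j} - mean_j), with n-1 = 3:
  s[U,U] = ((0.5)·(0.5) + (4.5)·(4.5) + (-2.5)·(-2.5) + (-2.5)·(-2.5)) / 3 = 33/3 = 11
  s[U,V] = ((0.5)·(2.5) + (4.5)·(-2.5) + (-2.5)·(-0.5) + (-2.5)·(0.5)) / 3 = -10/3 = -3.3333
  s[U,W] = ((0.5)·(-1.25) + (4.5)·(-0.25) + (-2.5)·(3.75) + (-2.5)·(-2.25)) / 3 = -5.5/3 = -1.8333
  s[V,V] = ((2.5)·(2.5) + (-2.5)·(-2.5) + (-0.5)·(-0.5) + (0.5)·(0.5)) / 3 = 13/3 = 4.3333
  s[V,W] = ((2.5)·(-1.25) + (-2.5)·(-0.25) + (-0.5)·(3.75) + (0.5)·(-2.25)) / 3 = -5.5/3 = -1.8333
  s[W,W] = ((-1.25)·(-1.25) + (-0.25)·(-0.25) + (3.75)·(3.75) + (-2.25)·(-2.25)) / 3 = 20.75/3 = 6.9167
  Sample standard deviations s_i = √(s[i,i]):
  s(U) = √(11) = 3.3166
  s(V) = √(4.3333) = 2.0817
  s(W) = √(6.9167) = 2.63

Step 3 — r_{ij} = s_{ij} / (s_i · s_j):
  r[U,U] = 1 (diagonal).
  r[U,V] = -3.3333 / (3.3166 · 2.0817) = -3.3333 / 6.9041 = -0.4828
  r[U,W] = -1.8333 / (3.3166 · 2.63) = -1.8333 / 8.7226 = -0.2102
  r[V,V] = 1 (diagonal).
  r[V,W] = -1.8333 / (2.0817 · 2.63) = -1.8333 / 5.4747 = -0.3349
  r[W,W] = 1 (diagonal).

R is symmetric with unit diagonal. Assembling:

R = [[1, -0.4828, -0.2102],
 [-0.4828, 1, -0.3349],
 [-0.2102, -0.3349, 1]]


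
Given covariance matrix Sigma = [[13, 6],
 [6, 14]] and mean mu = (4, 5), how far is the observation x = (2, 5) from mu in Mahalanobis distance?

Step 1 — centre the observation: (x - mu) = (-2, 0).

Step 2 — invert Sigma. det(Sigma) = 13·14 - (6)² = 146.
  Sigma^{-1} = (1/det) · [[d, -b], [-b, a]] = [[0.0959, -0.0411],
 [-0.0411, 0.089]].

Step 3 — form the quadratic (x - mu)^T · Sigma^{-1} · (x - mu):
  Sigma^{-1} · (x - mu) = (-0.1918, 0.0822).
  (x - mu)^T · [Sigma^{-1} · (x - mu)] = (-2)·(-0.1918) + (0)·(0.0822) = 0.3836.

Step 4 — take square root: d = √(0.3836) ≈ 0.6193.

d(x, mu) = √(0.3836) ≈ 0.6193


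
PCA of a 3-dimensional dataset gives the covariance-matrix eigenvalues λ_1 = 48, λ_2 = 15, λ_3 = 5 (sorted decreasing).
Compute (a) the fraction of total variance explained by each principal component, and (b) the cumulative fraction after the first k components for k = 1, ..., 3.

Step 1 — total variance = trace(Sigma) = Σ λ_i = 48 + 15 + 5 = 68.

Step 2 — fraction explained by component i = λ_i / Σ λ:
  PC1: 48/68 = 0.7059
  PC2: 15/68 = 0.2206
  PC3: 5/68 = 0.0735

Step 3 — cumulative fraction after k components = (λ_1 + ... + λ_k) / Σ λ:
  k = 1: 48/68 = 0.7059
  k = 2: (48 + 15)/68 = 63/68 = 0.9265
  k = 3: (48 + 15 + 5)/68 = 68/68 = 1

Summary (fraction, with percent):

explained: PC1 0.7059 (70.59%), PC2 0.2206 (22.06%), PC3 0.0735 (7.35%);  cumulative: 0.7059, 0.9265, 1


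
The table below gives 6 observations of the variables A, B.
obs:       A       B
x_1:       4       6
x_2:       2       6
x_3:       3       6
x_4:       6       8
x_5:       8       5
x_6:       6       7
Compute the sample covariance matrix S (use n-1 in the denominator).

Step 1 — column means:
  mean(A) = (4 + 2 + 3 + 6 + 8 + 6) / 6 = 29/6 = 4.8333
  mean(B) = (6 + 6 + 6 + 8 + 5 + 7) / 6 = 38/6 = 6.3333

Step 2 — sample covariance S[i,j] = (1/(n-1)) · Σ_k (x_{k,i} - mean_i) · (x_{k,j} - mean_j), with n-1 = 5.
  S[A,A] = ((-0.8333)·(-0.8333) + (-2.8333)·(-2.8333) + (-1.8333)·(-1.8333) + (1.1667)·(1.1667) + (3.1667)·(3.1667) + (1.1667)·(1.1667)) / 5 = 24.8333/5 = 4.9667
  S[A,B] = ((-0.8333)·(-0.3333) + (-2.8333)·(-0.3333) + (-1.8333)·(-0.3333) + (1.1667)·(1.6667) + (3.1667)·(-1.3333) + (1.1667)·(0.6667)) / 5 = 0.3333/5 = 0.0667
  S[B,B] = ((-0.3333)·(-0.3333) + (-0.3333)·(-0.3333) + (-0.3333)·(-0.3333) + (1.6667)·(1.6667) + (-1.3333)·(-1.3333) + (0.6667)·(0.6667)) / 5 = 5.3333/5 = 1.0667

S is symmetric (S[j,i] = S[i,j]). Assembling:

S = [[4.9667, 0.0667],
 [0.0667, 1.0667]]
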